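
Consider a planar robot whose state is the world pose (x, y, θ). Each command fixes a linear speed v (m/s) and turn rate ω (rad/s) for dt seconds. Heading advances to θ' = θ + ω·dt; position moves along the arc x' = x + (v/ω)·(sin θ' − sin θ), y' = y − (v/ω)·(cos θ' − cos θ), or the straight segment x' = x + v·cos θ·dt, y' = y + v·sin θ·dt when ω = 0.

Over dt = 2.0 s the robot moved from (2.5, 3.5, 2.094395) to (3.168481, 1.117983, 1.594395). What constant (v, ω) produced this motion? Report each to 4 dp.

Δθ = 1.594395 − 2.094395 = -0.500000
ω = Δθ/dt = -0.500000/2.0 = -0.2500
R = −Δy/(cos θ' − cos θ) = 5.0000
v = R·ω = 5.0000·-0.2500 = -1.2500

v = -1.2500, ω = -0.2500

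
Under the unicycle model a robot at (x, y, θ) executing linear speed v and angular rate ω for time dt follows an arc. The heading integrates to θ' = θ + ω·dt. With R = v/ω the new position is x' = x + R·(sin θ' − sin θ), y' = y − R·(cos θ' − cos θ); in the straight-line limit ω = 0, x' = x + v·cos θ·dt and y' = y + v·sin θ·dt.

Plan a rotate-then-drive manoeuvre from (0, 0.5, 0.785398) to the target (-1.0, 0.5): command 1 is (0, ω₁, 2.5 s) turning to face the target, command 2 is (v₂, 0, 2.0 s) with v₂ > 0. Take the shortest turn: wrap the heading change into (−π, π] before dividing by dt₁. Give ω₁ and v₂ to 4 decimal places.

heading to target = atan2(0.5−0.5, -1−0) = 3.1416
Δθ = wrap(3.1416 − 0.7854) = 2.3562; ω₁ = Δθ/dt₁ = 0.9425
distance = √((-1−0)² + (0.5−0.5)²) = 1.0000; v₂ = distance/dt₂ = 0.5000

ω₁ = 0.9425, v₂ = 0.5000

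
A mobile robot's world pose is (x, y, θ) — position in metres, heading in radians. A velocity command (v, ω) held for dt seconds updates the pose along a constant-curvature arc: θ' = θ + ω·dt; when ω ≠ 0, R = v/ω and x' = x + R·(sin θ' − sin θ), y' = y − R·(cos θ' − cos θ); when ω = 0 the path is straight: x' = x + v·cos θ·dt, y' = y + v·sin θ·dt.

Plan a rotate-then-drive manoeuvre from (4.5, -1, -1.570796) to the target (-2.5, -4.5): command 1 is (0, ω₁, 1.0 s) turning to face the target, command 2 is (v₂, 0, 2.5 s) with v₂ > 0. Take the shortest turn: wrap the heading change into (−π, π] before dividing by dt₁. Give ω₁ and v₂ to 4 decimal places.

heading to target = atan2(-4.5−-1, -2.5−4.5) = -2.6779
Δθ = wrap(-2.6779 − -1.5708) = -1.1071; ω₁ = Δθ/dt₁ = -1.1071
distance = √((-2.5−4.5)² + (-4.5−-1)²) = 7.8262; v₂ = distance/dt₂ = 3.1305

ω₁ = -1.1071, v₂ = 3.1305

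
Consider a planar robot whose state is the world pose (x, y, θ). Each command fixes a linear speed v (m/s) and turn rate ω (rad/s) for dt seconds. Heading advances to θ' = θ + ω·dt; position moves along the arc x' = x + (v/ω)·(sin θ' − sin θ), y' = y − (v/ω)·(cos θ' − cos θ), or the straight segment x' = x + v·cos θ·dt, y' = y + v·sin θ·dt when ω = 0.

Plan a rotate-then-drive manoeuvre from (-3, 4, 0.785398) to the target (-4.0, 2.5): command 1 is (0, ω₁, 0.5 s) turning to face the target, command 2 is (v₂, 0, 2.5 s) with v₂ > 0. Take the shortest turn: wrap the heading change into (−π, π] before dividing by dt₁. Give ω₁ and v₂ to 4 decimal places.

ω₁ = -5.8884, v₂ = 0.7211

heading to target = atan2(2.5−4, -4−-3) = -2.1588
Δθ = wrap(-2.1588 − 0.7854) = -2.9442; ω₁ = Δθ/dt₁ = -5.8884
distance = √((-4−-3)² + (2.5−4)²) = 1.8028; v₂ = distance/dt₂ = 0.7211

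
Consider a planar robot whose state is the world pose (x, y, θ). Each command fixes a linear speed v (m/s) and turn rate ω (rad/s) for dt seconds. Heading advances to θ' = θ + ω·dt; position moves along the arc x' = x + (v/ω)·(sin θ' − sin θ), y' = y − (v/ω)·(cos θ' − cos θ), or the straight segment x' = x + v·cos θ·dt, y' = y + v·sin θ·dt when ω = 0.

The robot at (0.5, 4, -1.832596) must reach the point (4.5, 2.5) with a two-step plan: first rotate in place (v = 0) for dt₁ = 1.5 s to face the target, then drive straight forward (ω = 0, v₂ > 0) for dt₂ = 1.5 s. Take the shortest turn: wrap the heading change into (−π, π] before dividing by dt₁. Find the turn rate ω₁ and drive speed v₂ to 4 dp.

heading to target = atan2(2.5−4, 4.5−0.5) = -0.3588
Δθ = wrap(-0.3588 − -1.8326) = 1.4738; ω₁ = Δθ/dt₁ = 0.9826
distance = √((4.5−0.5)² + (2.5−4)²) = 4.2720; v₂ = distance/dt₂ = 2.8480

ω₁ = 0.9826, v₂ = 2.8480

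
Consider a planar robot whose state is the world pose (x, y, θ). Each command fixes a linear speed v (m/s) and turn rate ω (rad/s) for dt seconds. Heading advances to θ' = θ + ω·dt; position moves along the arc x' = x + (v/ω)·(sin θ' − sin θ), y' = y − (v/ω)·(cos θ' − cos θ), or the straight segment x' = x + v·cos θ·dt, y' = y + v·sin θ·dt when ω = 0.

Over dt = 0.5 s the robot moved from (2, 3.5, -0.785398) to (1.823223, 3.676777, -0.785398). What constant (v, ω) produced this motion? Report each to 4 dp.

v = -0.5000, ω = 0.0000

Δθ = -0.785398 − -0.785398 = 0.000000
ω = Δθ/dt = 0.000000/0.5 = 0.0000
ω = 0 → v = (Δx·cos θ + Δy·sin θ)/dt = -0.5000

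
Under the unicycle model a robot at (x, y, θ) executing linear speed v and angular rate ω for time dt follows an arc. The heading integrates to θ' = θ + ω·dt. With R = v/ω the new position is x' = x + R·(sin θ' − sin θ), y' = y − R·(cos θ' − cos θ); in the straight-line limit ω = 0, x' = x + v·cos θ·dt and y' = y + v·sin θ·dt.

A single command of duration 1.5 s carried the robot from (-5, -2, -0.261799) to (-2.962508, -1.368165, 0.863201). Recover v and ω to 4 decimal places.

Δθ = 0.863201 − -0.261799 = 1.125000
ω = Δθ/dt = 1.125000/1.5 = 0.7500
R = Δx/(sin θ' − sin θ) = 2.0000
v = R·ω = 2.0000·0.7500 = 1.5000

v = 1.5000, ω = 0.7500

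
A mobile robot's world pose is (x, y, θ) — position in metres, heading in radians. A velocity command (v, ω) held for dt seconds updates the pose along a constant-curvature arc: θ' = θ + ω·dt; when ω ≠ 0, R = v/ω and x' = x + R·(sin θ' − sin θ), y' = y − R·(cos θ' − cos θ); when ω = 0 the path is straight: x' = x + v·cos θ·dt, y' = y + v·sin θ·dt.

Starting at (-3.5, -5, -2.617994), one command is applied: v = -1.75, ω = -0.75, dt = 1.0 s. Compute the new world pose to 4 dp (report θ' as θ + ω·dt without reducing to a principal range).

θ' = -2.6180 + -0.75·1.0 = -3.3680
R = v/ω = -1.75/-0.75 = 2.3333
x' = -3.5 + 2.3333·(sin -3.3680 − sin -2.6180) = -1.8096
y' = -5 − 2.3333·(cos -3.3680 − cos -2.6180) = -4.7469

(-1.8096, -4.7469, -3.3680)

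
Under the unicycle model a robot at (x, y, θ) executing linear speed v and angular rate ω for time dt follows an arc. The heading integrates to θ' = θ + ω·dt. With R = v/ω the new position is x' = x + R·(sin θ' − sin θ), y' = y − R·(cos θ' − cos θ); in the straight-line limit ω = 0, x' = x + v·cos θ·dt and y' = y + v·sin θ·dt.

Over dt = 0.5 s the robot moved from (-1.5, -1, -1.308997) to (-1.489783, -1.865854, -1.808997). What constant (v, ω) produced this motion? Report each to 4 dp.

Δθ = -1.808997 − -1.308997 = -0.500000
ω = Δθ/dt = -0.500000/0.5 = -1.0000
R = −Δy/(cos θ' − cos θ) = -1.7500
v = R·ω = -1.7500·-1.0000 = 1.7500

v = 1.7500, ω = -1.0000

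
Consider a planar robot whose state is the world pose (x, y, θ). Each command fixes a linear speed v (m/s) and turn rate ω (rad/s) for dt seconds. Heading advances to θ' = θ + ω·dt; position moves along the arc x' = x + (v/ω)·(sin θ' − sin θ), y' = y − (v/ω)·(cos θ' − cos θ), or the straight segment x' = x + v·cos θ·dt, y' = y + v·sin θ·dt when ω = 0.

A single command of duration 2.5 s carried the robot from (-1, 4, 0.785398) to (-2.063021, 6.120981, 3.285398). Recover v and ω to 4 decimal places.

v = 1.2500, ω = 1.0000

Δθ = 3.285398 − 0.785398 = 2.500000
ω = Δθ/dt = 2.500000/2.5 = 1.0000
R = −Δy/(cos θ' − cos θ) = 1.2500
v = R·ω = 1.2500·1.0000 = 1.2500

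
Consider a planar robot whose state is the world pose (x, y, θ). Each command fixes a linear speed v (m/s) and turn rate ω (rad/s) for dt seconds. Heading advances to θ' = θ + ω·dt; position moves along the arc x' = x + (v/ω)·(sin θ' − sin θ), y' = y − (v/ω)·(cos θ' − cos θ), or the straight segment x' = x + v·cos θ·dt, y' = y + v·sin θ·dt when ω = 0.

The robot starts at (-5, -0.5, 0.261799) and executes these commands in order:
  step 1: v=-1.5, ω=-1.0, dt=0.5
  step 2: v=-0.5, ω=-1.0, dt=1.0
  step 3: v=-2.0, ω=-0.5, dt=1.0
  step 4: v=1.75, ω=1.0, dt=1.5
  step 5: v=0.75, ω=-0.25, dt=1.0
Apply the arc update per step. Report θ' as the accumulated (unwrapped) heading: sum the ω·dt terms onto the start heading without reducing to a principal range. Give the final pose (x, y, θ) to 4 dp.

step 1: θ'=-0.2382 (R=1.5000) → pose (-5.7422, -0.5088, -0.2382)
step 2: θ'=-1.2382 (R=0.5000) → pose (-6.0968, -0.1861, -1.2382)
step 3: θ'=-1.7382 (R=4.0000) → pose (-6.2601, 1.7864, -1.7382)
step 4: θ'=-0.2382 (R=1.7500) → pose (-4.9475, -0.2058, -0.2382)
step 5: θ'=-0.4882 (R=-3.0000) → pose (-4.2482, -0.4716, -0.4882)

(-4.2482, -0.4716, -0.4882)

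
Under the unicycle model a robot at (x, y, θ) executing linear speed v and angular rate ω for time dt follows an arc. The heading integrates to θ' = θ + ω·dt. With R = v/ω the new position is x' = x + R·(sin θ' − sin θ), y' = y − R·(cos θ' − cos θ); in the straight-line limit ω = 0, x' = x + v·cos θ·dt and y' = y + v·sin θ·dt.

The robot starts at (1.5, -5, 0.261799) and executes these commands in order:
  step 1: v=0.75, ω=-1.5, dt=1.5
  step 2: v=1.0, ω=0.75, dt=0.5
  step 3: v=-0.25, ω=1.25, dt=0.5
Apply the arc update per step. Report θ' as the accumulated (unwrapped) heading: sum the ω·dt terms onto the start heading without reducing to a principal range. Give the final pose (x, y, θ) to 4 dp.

(1.9404, -6.0511, -0.9882)

step 1: θ'=-1.9882 (R=-0.5000) → pose (2.0865, -5.6857, -1.9882)
step 2: θ'=-1.6132 (R=1.3333) → pose (1.9732, -6.1697, -1.6132)
step 3: θ'=-0.9882 (R=-0.2000) → pose (1.9404, -6.0511, -0.9882)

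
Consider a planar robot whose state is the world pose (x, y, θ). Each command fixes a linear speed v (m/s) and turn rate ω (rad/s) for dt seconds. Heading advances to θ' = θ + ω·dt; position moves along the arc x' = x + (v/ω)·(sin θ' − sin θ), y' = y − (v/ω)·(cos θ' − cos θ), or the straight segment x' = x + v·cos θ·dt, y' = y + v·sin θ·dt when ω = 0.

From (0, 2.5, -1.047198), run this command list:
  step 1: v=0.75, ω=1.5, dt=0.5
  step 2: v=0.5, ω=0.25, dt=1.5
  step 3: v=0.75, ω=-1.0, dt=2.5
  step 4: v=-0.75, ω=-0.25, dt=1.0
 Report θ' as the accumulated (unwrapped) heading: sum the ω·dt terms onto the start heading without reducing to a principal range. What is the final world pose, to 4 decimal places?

(2.2000, 1.2973, -2.6722)

step 1: θ'=-0.2972 (R=0.5000) → pose (0.2866, 2.2719, -0.2972)
step 2: θ'=0.0778 (R=2.0000) → pose (1.0277, 2.1903, 0.0778)
step 3: θ'=-2.4222 (R=-0.7500) → pose (1.5802, 0.8784, -2.4222)
step 4: θ'=-2.6722 (R=3.0000) → pose (2.2000, 1.2973, -2.6722)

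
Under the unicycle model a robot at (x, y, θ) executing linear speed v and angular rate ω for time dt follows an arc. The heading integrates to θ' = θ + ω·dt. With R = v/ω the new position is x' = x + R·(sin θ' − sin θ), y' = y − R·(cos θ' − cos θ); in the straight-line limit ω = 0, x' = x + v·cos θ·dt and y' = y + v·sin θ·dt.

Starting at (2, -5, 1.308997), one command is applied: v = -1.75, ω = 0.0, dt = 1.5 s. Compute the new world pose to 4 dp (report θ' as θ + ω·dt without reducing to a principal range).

(1.3206, -7.5356, 1.3090)

θ' = 1.3090 + 0.0·1.5 = 1.3090
ω = 0 → straight: x' = 2 + -1.75·cos(1.3090)·1.5 = 1.3206
y' = -5 + -1.75·sin(1.3090)·1.5 = -7.5356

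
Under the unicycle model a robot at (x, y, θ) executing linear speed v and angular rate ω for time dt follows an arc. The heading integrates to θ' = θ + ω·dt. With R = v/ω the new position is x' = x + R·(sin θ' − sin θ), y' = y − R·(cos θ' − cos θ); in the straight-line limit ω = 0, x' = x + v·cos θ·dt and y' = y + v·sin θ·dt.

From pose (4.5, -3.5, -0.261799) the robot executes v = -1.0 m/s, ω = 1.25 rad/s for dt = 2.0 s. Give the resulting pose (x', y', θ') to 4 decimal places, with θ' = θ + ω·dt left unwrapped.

θ' = -0.2618 + 1.25·2.0 = 2.2382
R = v/ω = -1.0/1.25 = -0.8000
x' = 4.5 + -0.8000·(sin 2.2382 − sin -0.2618) = 3.6646
y' = -3.5 − -0.8000·(cos 2.2382 − cos -0.2618) = -4.7679

(3.6646, -4.7679, 2.2382)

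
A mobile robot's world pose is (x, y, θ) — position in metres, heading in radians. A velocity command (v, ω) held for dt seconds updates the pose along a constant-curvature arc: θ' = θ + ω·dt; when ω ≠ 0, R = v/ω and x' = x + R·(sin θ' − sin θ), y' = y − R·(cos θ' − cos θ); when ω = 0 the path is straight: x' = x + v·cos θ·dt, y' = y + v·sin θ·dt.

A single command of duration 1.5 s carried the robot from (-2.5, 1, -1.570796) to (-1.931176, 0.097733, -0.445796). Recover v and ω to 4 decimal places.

v = 0.7500, ω = 0.7500

Δθ = -0.445796 − -1.570796 = 1.125000
ω = Δθ/dt = 1.125000/1.5 = 0.7500
R = −Δy/(cos θ' − cos θ) = 1.0000
v = R·ω = 1.0000·0.7500 = 0.7500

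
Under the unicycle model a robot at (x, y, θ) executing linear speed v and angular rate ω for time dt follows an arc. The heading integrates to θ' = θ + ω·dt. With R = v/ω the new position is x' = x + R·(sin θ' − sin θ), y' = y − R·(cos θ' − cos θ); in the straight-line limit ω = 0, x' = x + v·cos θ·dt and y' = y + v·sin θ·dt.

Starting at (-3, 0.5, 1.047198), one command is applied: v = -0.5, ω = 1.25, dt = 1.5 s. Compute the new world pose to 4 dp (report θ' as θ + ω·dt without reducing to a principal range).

θ' = 1.0472 + 1.25·1.5 = 2.9222
R = v/ω = -0.5/1.25 = -0.4000
x' = -3 + -0.4000·(sin 2.9222 − sin 1.0472) = -2.7406
y' = 0.5 − -0.4000·(cos 2.9222 − cos 1.0472) = -0.0904

(-2.7406, -0.0904, 2.9222)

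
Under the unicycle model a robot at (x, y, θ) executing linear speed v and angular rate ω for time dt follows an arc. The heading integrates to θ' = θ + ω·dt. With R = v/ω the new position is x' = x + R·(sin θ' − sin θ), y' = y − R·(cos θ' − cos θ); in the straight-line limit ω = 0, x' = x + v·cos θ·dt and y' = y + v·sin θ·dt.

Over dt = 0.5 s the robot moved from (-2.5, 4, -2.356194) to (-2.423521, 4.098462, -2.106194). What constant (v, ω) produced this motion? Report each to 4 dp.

v = -0.2500, ω = 0.5000

Δθ = -2.106194 − -2.356194 = 0.250000
ω = Δθ/dt = 0.250000/0.5 = 0.5000
R = −Δy/(cos θ' − cos θ) = -0.5000
v = R·ω = -0.5000·0.5000 = -0.2500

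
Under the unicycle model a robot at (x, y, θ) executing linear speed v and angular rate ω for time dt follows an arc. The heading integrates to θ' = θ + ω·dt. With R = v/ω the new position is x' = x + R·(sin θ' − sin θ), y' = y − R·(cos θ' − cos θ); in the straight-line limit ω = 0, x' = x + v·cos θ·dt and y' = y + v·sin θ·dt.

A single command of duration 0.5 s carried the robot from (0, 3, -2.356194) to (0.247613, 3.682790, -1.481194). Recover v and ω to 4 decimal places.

v = -1.5000, ω = 1.7500

Δθ = -1.481194 − -2.356194 = 0.875000
ω = Δθ/dt = 0.875000/0.5 = 1.7500
R = −Δy/(cos θ' − cos θ) = -0.8571
v = R·ω = -0.8571·1.7500 = -1.5000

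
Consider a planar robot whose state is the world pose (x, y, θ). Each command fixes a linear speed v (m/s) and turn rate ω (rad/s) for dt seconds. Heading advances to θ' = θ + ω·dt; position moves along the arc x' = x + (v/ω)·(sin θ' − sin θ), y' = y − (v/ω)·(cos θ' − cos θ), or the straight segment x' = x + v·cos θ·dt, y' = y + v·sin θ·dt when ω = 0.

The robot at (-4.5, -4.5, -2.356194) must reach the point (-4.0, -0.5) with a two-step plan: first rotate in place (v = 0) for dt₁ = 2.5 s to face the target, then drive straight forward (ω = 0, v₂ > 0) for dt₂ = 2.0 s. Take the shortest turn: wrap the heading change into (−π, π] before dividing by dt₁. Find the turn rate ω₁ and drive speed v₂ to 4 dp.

heading to target = atan2(-0.5−-4.5, -4−-4.5) = 1.4464
Δθ = wrap(1.4464 − -2.3562) = -2.4805; ω₁ = Δθ/dt₁ = -0.9922
distance = √((-4−-4.5)² + (-0.5−-4.5)²) = 4.0311; v₂ = distance/dt₂ = 2.0156

ω₁ = -0.9922, v₂ = 2.0156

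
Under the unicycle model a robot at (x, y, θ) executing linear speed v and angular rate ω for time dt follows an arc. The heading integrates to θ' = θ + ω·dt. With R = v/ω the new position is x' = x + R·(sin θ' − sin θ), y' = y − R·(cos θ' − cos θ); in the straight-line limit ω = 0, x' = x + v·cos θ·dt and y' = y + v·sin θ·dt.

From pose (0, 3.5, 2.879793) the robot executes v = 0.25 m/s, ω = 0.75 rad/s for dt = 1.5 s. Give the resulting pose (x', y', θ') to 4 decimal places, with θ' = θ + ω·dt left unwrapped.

(-0.3396, 3.3947, 4.0048)

θ' = 2.8798 + 0.75·1.5 = 4.0048
R = v/ω = 0.25/0.75 = 0.3333
x' = 0 + 0.3333·(sin 4.0048 − sin 2.8798) = -0.3396
y' = 3.5 − 0.3333·(cos 4.0048 − cos 2.8798) = 3.3947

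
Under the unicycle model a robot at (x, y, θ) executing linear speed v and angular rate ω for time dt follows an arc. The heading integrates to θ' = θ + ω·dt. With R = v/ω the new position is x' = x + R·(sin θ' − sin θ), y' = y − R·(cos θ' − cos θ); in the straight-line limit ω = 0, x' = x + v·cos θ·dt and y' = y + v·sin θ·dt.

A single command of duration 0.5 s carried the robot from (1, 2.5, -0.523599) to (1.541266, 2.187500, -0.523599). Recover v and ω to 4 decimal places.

v = 1.2500, ω = 0.0000

Δθ = -0.523599 − -0.523599 = 0.000000
ω = Δθ/dt = 0.000000/0.5 = 0.0000
ω = 0 → v = (Δx·cos θ + Δy·sin θ)/dt = 1.2500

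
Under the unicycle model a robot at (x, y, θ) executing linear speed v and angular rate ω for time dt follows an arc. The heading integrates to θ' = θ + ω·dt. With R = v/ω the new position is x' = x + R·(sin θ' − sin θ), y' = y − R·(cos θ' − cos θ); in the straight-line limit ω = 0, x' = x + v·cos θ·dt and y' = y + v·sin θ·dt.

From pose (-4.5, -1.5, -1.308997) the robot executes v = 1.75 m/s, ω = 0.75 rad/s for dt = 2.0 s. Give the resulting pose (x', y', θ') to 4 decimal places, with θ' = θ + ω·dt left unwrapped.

θ' = -1.3090 + 0.75·2.0 = 0.1910
R = v/ω = 1.75/0.75 = 2.3333
x' = -4.5 + 2.3333·(sin 0.1910 − sin -1.3090) = -1.8032
y' = -1.5 − 2.3333·(cos 0.1910 − cos -1.3090) = -3.1870

(-1.8032, -3.1870, 0.1910)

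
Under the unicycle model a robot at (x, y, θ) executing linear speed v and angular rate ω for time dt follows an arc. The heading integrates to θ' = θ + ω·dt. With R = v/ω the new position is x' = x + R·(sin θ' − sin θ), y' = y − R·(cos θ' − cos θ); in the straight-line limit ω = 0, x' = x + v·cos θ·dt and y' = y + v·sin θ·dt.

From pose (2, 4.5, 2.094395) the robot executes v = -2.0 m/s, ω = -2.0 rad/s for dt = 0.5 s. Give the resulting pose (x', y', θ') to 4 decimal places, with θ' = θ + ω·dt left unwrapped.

(2.0226, 3.5414, 1.0944)

θ' = 2.0944 + -2.0·0.5 = 1.0944
R = v/ω = -2.0/-2.0 = 1.0000
x' = 2 + 1.0000·(sin 1.0944 − sin 2.0944) = 2.0226
y' = 4.5 − 1.0000·(cos 1.0944 − cos 2.0944) = 3.5414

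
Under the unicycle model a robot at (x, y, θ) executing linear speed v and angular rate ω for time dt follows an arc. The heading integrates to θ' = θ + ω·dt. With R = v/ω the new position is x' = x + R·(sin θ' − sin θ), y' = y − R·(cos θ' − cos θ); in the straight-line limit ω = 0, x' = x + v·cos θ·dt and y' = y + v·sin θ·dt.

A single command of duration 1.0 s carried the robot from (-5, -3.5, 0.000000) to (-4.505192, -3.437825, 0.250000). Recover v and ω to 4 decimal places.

Δθ = 0.250000 − 0.000000 = 0.250000
ω = Δθ/dt = 0.250000/1.0 = 0.2500
R = Δx/(sin θ' − sin θ) = 2.0000
v = R·ω = 2.0000·0.2500 = 0.5000

v = 0.5000, ω = 0.2500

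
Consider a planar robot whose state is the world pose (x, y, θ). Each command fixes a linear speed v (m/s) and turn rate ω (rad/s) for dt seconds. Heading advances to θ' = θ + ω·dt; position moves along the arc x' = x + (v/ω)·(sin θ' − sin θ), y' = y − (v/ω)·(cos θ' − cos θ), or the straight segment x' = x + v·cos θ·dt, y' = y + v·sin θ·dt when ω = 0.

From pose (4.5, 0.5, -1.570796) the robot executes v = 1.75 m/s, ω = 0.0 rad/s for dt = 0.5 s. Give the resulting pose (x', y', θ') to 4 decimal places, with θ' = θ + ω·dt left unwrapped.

θ' = -1.5708 + 0.0·0.5 = -1.5708
ω = 0 → straight: x' = 4.5 + 1.75·cos(-1.5708)·0.5 = 4.5000
y' = 0.5 + 1.75·sin(-1.5708)·0.5 = -0.3750

(4.5000, -0.3750, -1.5708)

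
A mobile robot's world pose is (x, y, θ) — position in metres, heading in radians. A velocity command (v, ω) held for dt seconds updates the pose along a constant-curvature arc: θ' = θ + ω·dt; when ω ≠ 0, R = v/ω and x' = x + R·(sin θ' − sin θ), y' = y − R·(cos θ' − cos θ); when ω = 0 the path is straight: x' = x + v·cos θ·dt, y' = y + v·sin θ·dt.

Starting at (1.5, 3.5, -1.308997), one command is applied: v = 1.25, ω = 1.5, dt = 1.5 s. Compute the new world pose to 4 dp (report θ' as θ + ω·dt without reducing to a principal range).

θ' = -1.3090 + 1.5·1.5 = 0.9410
R = v/ω = 1.25/1.5 = 0.8333
x' = 1.5 + 0.8333·(sin 0.9410 − sin -1.3090) = 2.9784
y' = 3.5 − 0.8333·(cos 0.9410 − cos -1.3090) = 3.2249

(2.9784, 3.2249, 0.9410)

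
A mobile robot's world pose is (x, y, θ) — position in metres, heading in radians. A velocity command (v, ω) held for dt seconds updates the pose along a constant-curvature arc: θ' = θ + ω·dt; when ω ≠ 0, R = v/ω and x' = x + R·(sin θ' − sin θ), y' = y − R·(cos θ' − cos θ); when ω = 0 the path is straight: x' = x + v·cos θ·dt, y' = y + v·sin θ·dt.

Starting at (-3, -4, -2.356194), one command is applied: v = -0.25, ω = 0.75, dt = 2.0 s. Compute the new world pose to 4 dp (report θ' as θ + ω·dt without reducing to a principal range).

(-2.9839, -3.5459, -0.8562)

θ' = -2.3562 + 0.75·2.0 = -0.8562
R = v/ω = -0.25/0.75 = -0.3333
x' = -3 + -0.3333·(sin -0.8562 − sin -2.3562) = -2.9839
y' = -4 − -0.3333·(cos -0.8562 − cos -2.3562) = -3.5459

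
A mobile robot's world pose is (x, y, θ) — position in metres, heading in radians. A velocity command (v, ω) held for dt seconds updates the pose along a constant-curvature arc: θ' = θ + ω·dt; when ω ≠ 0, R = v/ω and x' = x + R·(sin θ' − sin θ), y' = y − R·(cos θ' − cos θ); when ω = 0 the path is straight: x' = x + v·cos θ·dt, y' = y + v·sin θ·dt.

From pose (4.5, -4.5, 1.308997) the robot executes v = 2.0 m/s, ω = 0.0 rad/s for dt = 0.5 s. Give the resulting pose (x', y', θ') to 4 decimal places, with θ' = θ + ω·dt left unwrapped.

θ' = 1.3090 + 0.0·0.5 = 1.3090
ω = 0 → straight: x' = 4.5 + 2.0·cos(1.3090)·0.5 = 4.7588
y' = -4.5 + 2.0·sin(1.3090)·0.5 = -3.5341

(4.7588, -3.5341, 1.3090)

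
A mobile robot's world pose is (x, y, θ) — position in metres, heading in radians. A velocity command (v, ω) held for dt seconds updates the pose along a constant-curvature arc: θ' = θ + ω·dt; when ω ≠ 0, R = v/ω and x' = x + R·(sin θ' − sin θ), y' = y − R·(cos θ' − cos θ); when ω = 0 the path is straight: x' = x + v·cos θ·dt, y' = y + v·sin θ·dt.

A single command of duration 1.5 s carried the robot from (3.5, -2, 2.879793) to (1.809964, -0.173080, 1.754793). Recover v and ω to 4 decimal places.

Δθ = 1.754793 − 2.879793 = -1.125000
ω = Δθ/dt = -1.125000/1.5 = -0.7500
R = −Δy/(cos θ' − cos θ) = -2.3333
v = R·ω = -2.3333·-0.7500 = 1.7500

v = 1.7500, ω = -0.7500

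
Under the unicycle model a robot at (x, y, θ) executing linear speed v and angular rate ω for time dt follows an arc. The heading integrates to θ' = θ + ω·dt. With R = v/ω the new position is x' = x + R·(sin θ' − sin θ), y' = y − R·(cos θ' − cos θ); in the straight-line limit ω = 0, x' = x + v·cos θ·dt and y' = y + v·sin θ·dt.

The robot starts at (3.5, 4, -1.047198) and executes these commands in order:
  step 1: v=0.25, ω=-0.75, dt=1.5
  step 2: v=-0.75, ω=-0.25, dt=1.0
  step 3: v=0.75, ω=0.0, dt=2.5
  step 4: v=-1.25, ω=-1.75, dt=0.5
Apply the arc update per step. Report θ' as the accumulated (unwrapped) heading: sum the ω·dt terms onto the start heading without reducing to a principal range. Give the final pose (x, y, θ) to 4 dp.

(3.1540, 3.1368, -3.2972)

step 1: θ'=-2.1722 (R=-0.3333) → pose (3.4862, 3.6447, -2.1722)
step 2: θ'=-2.4222 (R=3.0000) → pose (3.9830, 4.2040, -2.4222)
step 3: θ'=-2.4222 (straight) → pose (2.5726, 2.9685, -2.4222)
step 4: θ'=-3.2972 (R=0.7143) → pose (3.1540, 3.1368, -3.2972)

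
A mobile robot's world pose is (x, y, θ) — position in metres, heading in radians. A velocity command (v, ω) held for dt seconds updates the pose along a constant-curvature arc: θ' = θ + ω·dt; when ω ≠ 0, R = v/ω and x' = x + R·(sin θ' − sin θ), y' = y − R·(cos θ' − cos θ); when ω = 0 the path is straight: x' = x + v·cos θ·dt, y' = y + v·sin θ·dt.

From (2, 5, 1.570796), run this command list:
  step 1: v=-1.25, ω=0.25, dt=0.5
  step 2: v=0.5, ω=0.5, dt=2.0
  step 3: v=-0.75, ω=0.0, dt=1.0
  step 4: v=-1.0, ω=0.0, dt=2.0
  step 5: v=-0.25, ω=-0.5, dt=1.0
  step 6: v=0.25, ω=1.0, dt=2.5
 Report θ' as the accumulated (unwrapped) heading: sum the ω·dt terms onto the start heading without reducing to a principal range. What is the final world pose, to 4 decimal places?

(3.6964, 3.6678, 4.6958)

step 1: θ'=1.6958 (R=-5.0000) → pose (2.0390, 4.3766, 1.6958)
step 2: θ'=2.6958 (R=1.0000) → pose (1.4780, 5.1542, 2.6958)
step 3: θ'=2.6958 (straight) → pose (2.1547, 4.8308, 2.6958)
step 4: θ'=2.6958 (straight) → pose (3.9592, 3.9685, 2.6958)
step 5: θ'=2.1958 (R=0.5000) → pose (4.1491, 3.8099, 2.1958)
step 6: θ'=4.6958 (R=0.2500) → pose (3.6964, 3.6678, 4.6958)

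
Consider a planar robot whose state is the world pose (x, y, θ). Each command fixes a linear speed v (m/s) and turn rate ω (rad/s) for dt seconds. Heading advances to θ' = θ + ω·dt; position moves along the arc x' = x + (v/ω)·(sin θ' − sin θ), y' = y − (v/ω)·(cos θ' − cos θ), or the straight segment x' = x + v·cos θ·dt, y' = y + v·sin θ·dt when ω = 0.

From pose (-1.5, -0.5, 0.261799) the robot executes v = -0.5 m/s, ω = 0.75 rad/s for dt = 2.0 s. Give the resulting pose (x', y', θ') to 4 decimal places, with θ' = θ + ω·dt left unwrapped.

(-1.9820, -1.2705, 1.7618)

θ' = 0.2618 + 0.75·2.0 = 1.7618
R = v/ω = -0.5/0.75 = -0.6667
x' = -1.5 + -0.6667·(sin 1.7618 − sin 0.2618) = -1.9820
y' = -0.5 − -0.6667·(cos 1.7618 − cos 0.2618) = -1.2705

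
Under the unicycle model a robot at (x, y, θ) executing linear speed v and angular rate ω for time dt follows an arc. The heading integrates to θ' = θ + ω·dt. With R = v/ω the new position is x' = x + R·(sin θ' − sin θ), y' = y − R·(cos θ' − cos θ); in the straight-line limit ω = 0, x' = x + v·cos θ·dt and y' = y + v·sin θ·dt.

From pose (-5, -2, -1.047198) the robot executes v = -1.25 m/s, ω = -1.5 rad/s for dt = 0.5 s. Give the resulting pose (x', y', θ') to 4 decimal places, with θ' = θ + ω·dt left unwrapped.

θ' = -1.0472 + -1.5·0.5 = -1.7972
R = v/ω = -1.25/-1.5 = 0.8333
x' = -5 + 0.8333·(sin -1.7972 − sin -1.0472) = -5.0904
y' = -2 − 0.8333·(cos -1.7972 − cos -1.0472) = -1.3963

(-5.0904, -1.3963, -1.7972)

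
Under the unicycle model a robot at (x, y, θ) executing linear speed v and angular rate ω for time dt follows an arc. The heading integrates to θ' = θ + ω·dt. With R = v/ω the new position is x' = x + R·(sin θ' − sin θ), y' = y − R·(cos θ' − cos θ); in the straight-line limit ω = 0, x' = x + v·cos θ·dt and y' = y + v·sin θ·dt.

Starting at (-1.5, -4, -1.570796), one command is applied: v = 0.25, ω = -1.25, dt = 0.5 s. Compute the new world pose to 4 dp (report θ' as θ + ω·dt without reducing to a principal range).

(-1.5378, -4.1170, -2.1958)

θ' = -1.5708 + -1.25·0.5 = -2.1958
R = v/ω = 0.25/-1.25 = -0.2000
x' = -1.5 + -0.2000·(sin -2.1958 − sin -1.5708) = -1.5378
y' = -4 − -0.2000·(cos -2.1958 − cos -1.5708) = -4.1170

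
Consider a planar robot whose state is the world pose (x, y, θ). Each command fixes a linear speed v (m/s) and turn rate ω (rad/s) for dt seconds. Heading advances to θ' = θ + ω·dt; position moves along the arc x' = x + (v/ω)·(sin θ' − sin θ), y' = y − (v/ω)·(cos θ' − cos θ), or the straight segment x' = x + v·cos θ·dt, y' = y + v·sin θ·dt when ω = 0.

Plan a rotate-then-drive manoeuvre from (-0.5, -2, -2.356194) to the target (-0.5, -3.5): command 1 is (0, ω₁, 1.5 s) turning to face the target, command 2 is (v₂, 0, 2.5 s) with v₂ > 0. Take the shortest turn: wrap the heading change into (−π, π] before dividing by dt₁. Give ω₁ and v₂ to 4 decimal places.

ω₁ = 0.5236, v₂ = 0.6000

heading to target = atan2(-3.5−-2, -0.5−-0.5) = -1.5708
Δθ = wrap(-1.5708 − -2.3562) = 0.7854; ω₁ = Δθ/dt₁ = 0.5236
distance = √((-0.5−-0.5)² + (-3.5−-2)²) = 1.5000; v₂ = distance/dt₂ = 0.6000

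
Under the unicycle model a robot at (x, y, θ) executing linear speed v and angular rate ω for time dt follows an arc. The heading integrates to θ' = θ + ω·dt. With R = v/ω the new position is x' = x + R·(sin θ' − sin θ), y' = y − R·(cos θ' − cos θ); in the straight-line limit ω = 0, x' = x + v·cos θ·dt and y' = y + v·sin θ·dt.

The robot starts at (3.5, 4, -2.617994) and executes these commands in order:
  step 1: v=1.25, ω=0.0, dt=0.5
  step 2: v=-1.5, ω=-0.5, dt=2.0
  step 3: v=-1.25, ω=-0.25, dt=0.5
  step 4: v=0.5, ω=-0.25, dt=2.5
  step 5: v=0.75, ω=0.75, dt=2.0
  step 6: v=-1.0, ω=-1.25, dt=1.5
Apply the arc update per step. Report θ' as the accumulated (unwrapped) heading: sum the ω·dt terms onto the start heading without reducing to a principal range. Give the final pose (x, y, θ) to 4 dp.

(5.4239, 4.2391, -4.7430)

step 1: θ'=-2.6180 (straight) → pose (2.9587, 3.6875, -2.6180)
step 2: θ'=-3.6180 (R=3.0000) → pose (5.8345, 3.7554, -3.6180)
step 3: θ'=-3.7430 (R=5.0000) → pose (6.3706, 3.4348, -3.7430)
step 4: θ'=-4.3680 (R=-2.0000) → pose (5.6196, 4.4087, -4.3680)
step 5: θ'=-2.8680 (R=1.0000) → pose (4.4081, 5.0338, -2.8680)
step 6: θ'=-4.7430 (R=0.8000) → pose (5.4239, 4.2391, -4.7430)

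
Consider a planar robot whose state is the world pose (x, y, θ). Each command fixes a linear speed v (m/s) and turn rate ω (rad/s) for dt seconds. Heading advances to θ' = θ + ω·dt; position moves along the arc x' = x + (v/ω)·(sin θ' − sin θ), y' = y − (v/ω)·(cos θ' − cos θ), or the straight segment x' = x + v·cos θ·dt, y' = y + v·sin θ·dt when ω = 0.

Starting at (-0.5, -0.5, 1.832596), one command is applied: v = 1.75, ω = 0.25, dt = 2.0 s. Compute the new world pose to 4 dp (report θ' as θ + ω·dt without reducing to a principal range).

(-2.1963, 2.5198, 2.3326)

θ' = 1.8326 + 0.25·2.0 = 2.3326
R = v/ω = 1.75/0.25 = 7.0000
x' = -0.5 + 7.0000·(sin 2.3326 − sin 1.8326) = -2.1963
y' = -0.5 − 7.0000·(cos 2.3326 − cos 1.8326) = 2.5198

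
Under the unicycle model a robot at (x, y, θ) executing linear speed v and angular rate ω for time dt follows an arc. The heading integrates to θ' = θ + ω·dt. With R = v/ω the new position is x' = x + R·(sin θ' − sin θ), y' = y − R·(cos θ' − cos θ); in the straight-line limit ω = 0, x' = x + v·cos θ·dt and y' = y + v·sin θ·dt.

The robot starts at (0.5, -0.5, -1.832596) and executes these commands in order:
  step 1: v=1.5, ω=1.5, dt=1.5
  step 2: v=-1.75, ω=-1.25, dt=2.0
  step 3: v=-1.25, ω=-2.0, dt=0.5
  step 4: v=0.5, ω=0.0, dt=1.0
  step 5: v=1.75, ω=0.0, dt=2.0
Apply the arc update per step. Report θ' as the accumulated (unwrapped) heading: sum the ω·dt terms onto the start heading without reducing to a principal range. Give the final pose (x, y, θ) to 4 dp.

step 1: θ'=0.4174 (R=1.0000) → pose (1.8713, -1.6730, 0.4174)
step 2: θ'=-2.0826 (R=1.4000) → pose (0.0832, 0.2925, -2.0826)
step 3: θ'=-3.0826 (R=0.6250) → pose (0.5912, 0.6103, -3.0826)
step 4: θ'=-3.0826 (straight) → pose (0.0921, 0.5808, -3.0826)
step 5: θ'=-3.0826 (straight) → pose (-3.4018, 0.3745, -3.0826)

(-3.4018, 0.3745, -3.0826)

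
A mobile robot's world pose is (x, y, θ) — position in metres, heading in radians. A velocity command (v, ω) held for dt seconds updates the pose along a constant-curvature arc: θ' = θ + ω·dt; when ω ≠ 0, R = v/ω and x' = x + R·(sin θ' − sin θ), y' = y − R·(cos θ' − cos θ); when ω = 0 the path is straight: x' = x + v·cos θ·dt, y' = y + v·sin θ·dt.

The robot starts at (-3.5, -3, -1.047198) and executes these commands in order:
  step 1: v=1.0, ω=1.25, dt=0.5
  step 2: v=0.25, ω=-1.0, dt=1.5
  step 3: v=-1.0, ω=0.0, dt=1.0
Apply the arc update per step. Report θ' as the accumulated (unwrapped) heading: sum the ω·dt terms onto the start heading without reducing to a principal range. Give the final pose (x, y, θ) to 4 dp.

step 1: θ'=-0.4222 (R=0.8000) → pose (-3.1350, -3.3298, -0.4222)
step 2: θ'=-1.9222 (R=-0.2500) → pose (-3.0027, -3.6439, -1.9222)
step 3: θ'=-1.9222 (straight) → pose (-2.6585, -2.7050, -1.9222)

(-2.6585, -2.7050, -1.9222)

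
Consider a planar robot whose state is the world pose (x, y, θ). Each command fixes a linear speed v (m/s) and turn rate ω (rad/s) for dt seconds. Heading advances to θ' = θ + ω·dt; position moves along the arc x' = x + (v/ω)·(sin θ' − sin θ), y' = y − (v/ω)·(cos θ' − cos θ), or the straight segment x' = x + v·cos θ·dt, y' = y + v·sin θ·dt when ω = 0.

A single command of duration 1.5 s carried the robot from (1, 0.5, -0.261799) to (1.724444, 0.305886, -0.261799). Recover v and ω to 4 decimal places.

v = 0.5000, ω = 0.0000

Δθ = -0.261799 − -0.261799 = 0.000000
ω = Δθ/dt = 0.000000/1.5 = 0.0000
ω = 0 → v = (Δx·cos θ + Δy·sin θ)/dt = 0.5000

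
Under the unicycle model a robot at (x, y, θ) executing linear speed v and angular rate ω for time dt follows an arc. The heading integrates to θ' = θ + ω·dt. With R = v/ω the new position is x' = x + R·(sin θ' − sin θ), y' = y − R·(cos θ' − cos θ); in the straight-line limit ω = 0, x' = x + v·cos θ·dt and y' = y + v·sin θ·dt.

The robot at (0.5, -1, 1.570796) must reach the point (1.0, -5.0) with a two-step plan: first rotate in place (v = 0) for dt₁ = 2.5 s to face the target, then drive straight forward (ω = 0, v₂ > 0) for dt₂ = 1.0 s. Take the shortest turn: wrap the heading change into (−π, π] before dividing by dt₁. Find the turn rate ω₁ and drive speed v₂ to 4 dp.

ω₁ = -1.2069, v₂ = 4.0311

heading to target = atan2(-5−-1, 1−0.5) = -1.4464
Δθ = wrap(-1.4464 − 1.5708) = -3.0172; ω₁ = Δθ/dt₁ = -1.2069
distance = √((1−0.5)² + (-5−-1)²) = 4.0311; v₂ = distance/dt₂ = 4.0311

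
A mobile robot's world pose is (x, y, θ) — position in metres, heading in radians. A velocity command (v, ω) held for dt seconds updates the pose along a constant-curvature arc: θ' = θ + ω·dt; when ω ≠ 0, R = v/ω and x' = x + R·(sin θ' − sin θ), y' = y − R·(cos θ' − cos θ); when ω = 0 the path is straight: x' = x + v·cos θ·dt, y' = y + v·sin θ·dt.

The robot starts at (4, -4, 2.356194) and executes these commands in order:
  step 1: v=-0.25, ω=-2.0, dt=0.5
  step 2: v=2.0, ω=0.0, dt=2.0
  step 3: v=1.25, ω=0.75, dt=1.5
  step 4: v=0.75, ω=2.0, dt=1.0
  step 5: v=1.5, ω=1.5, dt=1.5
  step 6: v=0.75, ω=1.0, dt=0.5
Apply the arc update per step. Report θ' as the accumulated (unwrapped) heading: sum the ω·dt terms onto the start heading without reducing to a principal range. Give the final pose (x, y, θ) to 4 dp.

step 1: θ'=1.3562 (R=0.1250) → pose (4.0337, -4.1150, 1.3562)
step 2: θ'=1.3562 (straight) → pose (4.8856, -0.2068, 1.3562)
step 3: θ'=2.4812 (R=1.6667) → pose (4.2795, 1.4644, 2.4812)
step 4: θ'=4.4812 (R=0.3750) → pose (3.6845, 1.2542, 4.4812)
step 5: θ'=6.7312 (R=1.0000) → pose (5.0910, 0.1237, 6.7312)
step 6: θ'=7.2312 (R=0.7500) → pose (5.3753, 0.3622, 7.2312)

(5.3753, 0.3622, 7.2312)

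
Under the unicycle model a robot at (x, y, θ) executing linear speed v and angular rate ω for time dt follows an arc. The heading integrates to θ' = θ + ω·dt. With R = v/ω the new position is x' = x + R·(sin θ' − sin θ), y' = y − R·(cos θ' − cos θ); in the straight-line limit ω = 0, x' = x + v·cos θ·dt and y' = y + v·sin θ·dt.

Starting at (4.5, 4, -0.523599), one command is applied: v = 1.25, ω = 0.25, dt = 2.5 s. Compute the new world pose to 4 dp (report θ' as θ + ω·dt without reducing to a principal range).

θ' = -0.5236 + 0.25·2.5 = 0.1014
R = v/ω = 1.25/0.25 = 5.0000
x' = 4.5 + 5.0000·(sin 0.1014 − sin -0.5236) = 7.5061
y' = 4 − 5.0000·(cos 0.1014 − cos -0.5236) = 3.3558

(7.5061, 3.3558, 0.1014)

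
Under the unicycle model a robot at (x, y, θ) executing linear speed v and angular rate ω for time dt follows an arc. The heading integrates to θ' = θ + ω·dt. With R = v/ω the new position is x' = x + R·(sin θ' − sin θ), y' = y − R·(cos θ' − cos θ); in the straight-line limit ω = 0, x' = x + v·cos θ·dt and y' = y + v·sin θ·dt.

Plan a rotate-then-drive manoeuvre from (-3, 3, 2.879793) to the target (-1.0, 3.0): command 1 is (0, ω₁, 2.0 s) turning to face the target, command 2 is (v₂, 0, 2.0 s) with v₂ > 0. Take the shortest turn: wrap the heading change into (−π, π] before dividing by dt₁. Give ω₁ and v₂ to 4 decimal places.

heading to target = atan2(3−3, -1−-3) = 0.0000
Δθ = wrap(0.0000 − 2.8798) = -2.8798; ω₁ = Δθ/dt₁ = -1.4399
distance = √((-1−-3)² + (3−3)²) = 2.0000; v₂ = distance/dt₂ = 1.0000

ω₁ = -1.4399, v₂ = 1.0000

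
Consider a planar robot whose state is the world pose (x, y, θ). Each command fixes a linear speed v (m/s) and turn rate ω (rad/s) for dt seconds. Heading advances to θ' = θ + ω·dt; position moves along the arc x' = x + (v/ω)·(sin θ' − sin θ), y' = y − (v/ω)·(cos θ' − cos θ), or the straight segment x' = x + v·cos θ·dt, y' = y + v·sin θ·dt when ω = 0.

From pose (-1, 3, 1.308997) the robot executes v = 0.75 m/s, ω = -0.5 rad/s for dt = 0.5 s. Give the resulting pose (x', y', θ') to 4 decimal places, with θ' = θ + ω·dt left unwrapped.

θ' = 1.3090 + -0.5·0.5 = 1.0590
R = v/ω = 0.75/-0.5 = -1.5000
x' = -1 + -1.5000·(sin 1.0590 − sin 1.3090) = -0.8589
y' = 3 − -1.5000·(cos 1.0590 − cos 1.3090) = 3.3464

(-0.8589, 3.3464, 1.0590)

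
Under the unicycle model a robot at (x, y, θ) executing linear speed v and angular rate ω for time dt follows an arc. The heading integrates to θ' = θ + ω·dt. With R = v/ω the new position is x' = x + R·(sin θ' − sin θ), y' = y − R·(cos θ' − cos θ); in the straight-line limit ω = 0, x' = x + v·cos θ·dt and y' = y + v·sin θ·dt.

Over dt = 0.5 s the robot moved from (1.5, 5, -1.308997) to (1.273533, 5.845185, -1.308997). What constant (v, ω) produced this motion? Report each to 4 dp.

v = -1.7500, ω = 0.0000

Δθ = -1.308997 − -1.308997 = 0.000000
ω = Δθ/dt = 0.000000/0.5 = 0.0000
ω = 0 → v = (Δx·cos θ + Δy·sin θ)/dt = -1.7500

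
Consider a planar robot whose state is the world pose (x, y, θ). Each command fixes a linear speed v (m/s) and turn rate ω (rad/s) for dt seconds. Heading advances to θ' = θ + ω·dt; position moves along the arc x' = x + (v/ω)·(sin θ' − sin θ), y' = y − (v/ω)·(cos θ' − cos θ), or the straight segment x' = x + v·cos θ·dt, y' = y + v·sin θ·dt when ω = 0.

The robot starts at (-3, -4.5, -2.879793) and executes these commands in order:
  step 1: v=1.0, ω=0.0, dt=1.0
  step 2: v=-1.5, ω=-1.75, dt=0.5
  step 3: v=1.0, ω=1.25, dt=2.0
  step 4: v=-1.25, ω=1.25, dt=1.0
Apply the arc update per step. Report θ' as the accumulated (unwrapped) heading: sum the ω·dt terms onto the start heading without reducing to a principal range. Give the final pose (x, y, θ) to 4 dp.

(-5.4173, -5.0994, -0.0048)

step 1: θ'=-2.8798 (straight) → pose (-3.9659, -4.7588, -2.8798)
step 2: θ'=-3.7548 (R=0.8571) → pose (-3.2508, -4.8858, -3.7548)
step 3: θ'=-1.2548 (R=0.8000) → pose (-4.4716, -5.7886, -1.2548)
step 4: θ'=-0.0048 (R=-1.0000) → pose (-5.4173, -5.0994, -0.0048)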